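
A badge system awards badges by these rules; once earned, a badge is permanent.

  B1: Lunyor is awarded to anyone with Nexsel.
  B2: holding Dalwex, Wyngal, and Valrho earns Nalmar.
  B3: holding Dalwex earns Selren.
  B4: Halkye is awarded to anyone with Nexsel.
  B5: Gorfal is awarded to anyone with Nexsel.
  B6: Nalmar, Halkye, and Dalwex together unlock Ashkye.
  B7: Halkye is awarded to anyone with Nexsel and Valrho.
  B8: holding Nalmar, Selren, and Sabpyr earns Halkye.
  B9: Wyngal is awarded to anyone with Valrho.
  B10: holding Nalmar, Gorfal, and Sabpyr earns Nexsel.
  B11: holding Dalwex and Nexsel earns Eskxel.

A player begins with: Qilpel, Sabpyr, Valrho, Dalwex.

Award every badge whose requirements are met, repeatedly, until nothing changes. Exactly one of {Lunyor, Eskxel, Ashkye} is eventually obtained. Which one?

With Dalwex, Selren is earned (B3).
With Valrho, Wyngal is earned (B9).
With Dalwex, Wyngal, and Valrho, Nalmar is earned (B2).
With Nalmar, Selren, and Sabpyr, Halkye is earned (B8).
With Nalmar, Halkye, and Dalwex, Ashkye is earned (B6).
Eskxel would need Dalwex and Nexsel (B11), but Nexsel is never earned. Lunyor would need Nexsel (B1), but Nexsel is never earned.

Ashkye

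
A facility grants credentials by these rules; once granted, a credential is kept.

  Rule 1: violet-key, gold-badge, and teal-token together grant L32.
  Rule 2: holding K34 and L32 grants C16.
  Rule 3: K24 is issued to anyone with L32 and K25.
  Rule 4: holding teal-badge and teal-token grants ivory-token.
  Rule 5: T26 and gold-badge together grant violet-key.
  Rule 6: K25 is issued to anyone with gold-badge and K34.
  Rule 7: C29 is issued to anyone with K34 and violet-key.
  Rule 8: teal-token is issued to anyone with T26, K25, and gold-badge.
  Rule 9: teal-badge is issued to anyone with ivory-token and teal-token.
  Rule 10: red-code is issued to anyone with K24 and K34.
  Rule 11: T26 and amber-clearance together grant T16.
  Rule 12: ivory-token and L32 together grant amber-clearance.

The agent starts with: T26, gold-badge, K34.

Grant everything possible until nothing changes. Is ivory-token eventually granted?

ivory-token would need teal-badge and teal-token (Rule 4), but teal-badge is never granted.

No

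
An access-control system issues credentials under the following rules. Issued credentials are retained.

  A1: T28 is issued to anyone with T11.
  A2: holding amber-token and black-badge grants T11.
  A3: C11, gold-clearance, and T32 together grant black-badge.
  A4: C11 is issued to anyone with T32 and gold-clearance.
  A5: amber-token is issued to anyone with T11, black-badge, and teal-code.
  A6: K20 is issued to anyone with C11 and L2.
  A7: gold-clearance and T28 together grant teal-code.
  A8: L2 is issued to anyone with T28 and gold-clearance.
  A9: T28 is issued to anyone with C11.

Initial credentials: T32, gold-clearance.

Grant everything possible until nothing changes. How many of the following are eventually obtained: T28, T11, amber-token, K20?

Holding T32 and gold-clearance grants C11 (A4).
Holding C11 grants T28 (A9).
Holding T28 and gold-clearance grants L2 (A8).
Holding C11 and L2 grants K20 (A6).
T28: reached.
T11 would need amber-token and black-badge (A2), but amber-token is never granted.
amber-token would need T11, black-badge, and teal-code (A5), but T11 is never granted.
K20: reached.
Reached: T28 and K20 — 2 of the 4.

2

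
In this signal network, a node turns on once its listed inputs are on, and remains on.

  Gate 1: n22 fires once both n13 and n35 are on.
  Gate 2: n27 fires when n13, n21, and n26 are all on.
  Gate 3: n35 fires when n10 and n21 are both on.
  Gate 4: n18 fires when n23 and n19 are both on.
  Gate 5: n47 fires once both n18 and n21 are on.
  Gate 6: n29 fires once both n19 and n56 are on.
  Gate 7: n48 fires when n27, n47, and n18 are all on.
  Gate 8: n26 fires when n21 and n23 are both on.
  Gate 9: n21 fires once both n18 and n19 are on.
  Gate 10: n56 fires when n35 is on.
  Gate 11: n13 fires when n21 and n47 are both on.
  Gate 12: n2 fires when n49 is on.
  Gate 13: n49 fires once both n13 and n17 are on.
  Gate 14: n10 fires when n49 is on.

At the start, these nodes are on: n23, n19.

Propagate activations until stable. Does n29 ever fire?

No

n29 would need n19 and n56 (Gate 6), but n56 never turns on.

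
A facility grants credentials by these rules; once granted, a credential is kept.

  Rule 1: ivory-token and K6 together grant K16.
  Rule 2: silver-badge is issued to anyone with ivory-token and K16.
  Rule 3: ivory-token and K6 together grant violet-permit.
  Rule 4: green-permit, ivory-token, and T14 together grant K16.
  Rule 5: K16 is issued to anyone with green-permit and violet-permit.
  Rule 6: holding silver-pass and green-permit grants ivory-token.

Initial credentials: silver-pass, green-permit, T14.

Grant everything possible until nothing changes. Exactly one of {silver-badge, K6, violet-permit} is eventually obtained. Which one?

Holding silver-pass and green-permit grants ivory-token (Rule 6).
Holding green-permit, ivory-token, and T14 grants K16 (Rule 4).
Holding ivory-token and K16 grants silver-badge (Rule 2).
violet-permit would need ivory-token and K6 (Rule 3), but K6 is never granted. No rule produces K6, and it is not given.

silver-badge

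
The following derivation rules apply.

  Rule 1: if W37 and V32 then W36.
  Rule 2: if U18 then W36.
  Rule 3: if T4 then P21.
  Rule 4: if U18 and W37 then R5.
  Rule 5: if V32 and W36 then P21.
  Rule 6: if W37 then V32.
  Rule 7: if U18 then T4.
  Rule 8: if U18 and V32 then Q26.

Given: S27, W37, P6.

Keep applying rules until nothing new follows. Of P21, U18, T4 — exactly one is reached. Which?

W37 holds, so V32 follows (Rule 6).
From W37 and V32, Rule 1 gives W36.
From V32 and W36, Rule 5 gives P21.
No rule produces U18, and it is not given. T4 would need U18 (Rule 7), but U18 is never established.

P21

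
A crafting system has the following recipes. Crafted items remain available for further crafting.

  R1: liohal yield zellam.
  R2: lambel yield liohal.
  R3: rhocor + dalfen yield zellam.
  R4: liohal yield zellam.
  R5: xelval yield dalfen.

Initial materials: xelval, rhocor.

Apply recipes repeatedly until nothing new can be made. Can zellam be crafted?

Yes

xelval → dalfen (R5).
Using R3, rhocor and dalfen make zellam.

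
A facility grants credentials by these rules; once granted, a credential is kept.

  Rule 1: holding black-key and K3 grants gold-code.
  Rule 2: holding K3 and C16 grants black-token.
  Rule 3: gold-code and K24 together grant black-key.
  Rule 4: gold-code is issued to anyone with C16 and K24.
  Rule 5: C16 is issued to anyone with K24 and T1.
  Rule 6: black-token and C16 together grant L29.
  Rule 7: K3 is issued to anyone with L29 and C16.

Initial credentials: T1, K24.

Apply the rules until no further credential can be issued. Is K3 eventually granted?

K3 would need L29 and C16 (Rule 7), but L29 is never granted.

No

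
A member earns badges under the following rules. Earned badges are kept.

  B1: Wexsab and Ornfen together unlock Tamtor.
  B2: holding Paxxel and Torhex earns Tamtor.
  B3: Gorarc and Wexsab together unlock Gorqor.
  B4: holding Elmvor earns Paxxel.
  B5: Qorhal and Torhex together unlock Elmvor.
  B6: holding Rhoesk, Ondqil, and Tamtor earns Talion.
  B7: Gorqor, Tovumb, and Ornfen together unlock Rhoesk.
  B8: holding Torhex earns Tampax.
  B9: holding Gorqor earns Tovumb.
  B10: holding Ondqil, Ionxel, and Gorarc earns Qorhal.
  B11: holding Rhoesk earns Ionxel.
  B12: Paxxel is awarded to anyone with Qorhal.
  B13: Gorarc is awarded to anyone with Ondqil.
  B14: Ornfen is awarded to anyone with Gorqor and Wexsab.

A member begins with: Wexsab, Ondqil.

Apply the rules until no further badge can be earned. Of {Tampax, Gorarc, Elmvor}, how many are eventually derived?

1

With Ondqil, Gorarc is earned (B13).
Tampax would need Torhex (B8), but Torhex is never earned.
Gorarc: reached.
Elmvor would need Qorhal and Torhex (B5), but Torhex is never earned.
Reached: Gorarc — 1 of the 3.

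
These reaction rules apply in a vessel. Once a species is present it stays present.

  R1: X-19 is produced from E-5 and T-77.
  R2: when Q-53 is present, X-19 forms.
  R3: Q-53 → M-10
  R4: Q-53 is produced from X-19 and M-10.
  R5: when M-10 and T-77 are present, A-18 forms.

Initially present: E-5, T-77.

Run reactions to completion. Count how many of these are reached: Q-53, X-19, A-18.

1

E-5 and T-77 present → X-19 forms (R1).
Q-53 would need X-19 and M-10 (R4), but M-10 never forms.
X-19: reached.
A-18 would need M-10 and T-77 (R5), but M-10 never forms.
Reached: X-19 — 1 of the 3.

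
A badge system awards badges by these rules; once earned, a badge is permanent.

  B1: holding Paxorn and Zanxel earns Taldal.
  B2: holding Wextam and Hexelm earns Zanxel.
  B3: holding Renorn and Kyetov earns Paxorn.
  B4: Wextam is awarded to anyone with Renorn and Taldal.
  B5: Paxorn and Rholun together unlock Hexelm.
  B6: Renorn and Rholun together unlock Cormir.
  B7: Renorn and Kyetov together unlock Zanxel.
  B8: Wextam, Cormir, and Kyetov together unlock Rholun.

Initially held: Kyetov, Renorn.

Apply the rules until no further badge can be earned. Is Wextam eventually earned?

With Renorn and Kyetov, Zanxel is earned (B7).
With Renorn and Kyetov, Paxorn is earned (B3).
With Paxorn and Zanxel, Taldal is earned (B1).
With Renorn and Taldal, Wextam is earned (B4).

Yes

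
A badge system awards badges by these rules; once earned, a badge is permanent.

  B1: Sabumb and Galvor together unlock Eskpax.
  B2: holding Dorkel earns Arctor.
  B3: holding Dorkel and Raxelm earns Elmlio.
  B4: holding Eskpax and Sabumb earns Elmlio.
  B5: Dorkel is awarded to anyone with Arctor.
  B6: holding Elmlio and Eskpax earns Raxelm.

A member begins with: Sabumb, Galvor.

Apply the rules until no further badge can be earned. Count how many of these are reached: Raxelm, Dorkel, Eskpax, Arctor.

2

With Sabumb and Galvor, Eskpax is earned (B1).
With Eskpax and Sabumb, Elmlio is earned (B4).
With Elmlio and Eskpax, Raxelm is earned (B6).
Raxelm: reached.
Dorkel would need Arctor (B5), but Arctor is never earned.
Eskpax: reached.
Arctor would need Dorkel (B2), but Dorkel is never earned.
Reached: Raxelm and Eskpax — 2 of the 4.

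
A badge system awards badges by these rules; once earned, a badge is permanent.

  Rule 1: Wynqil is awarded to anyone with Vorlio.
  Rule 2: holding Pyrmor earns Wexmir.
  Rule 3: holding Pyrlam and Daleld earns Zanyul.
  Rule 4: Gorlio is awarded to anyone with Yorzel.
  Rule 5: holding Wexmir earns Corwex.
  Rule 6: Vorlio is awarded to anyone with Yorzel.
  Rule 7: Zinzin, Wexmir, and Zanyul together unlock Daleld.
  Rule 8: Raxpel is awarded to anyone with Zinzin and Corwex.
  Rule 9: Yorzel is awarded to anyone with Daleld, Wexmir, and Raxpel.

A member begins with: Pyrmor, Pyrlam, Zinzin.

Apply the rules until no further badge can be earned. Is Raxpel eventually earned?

Yes

With Pyrmor, Wexmir is earned (Rule 2).
With Wexmir, Corwex is earned (Rule 5).
With Zinzin and Corwex, Raxpel is earned (Rule 8).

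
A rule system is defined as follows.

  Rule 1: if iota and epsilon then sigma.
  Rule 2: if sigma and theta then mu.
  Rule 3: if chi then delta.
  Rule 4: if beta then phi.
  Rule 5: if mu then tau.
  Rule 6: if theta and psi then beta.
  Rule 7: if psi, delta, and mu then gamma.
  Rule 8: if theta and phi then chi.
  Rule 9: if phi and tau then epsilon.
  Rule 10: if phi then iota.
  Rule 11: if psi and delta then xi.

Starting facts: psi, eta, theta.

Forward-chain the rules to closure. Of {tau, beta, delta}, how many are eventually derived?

From theta and psi, Rule 6 gives beta.
beta holds, so phi follows (Rule 4).
theta and phi hold, so chi follows (Rule 8).
chi holds, so delta follows (Rule 3).
tau would need mu (Rule 5), but mu is never established.
beta: reached.
delta: reached.
Reached: beta and delta — 2 of the 3.

2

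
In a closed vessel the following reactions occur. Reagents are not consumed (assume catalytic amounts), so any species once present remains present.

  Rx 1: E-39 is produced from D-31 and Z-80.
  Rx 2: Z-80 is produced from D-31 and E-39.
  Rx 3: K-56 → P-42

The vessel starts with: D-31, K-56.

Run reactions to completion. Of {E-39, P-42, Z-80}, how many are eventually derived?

K-56 present → P-42 forms (Rx 3).
E-39 would need D-31 and Z-80 (Rx 1), but Z-80 never forms.
P-42: reached.
Z-80 would need D-31 and E-39 (Rx 2), but E-39 never forms.
Reached: P-42 — 1 of the 3.

1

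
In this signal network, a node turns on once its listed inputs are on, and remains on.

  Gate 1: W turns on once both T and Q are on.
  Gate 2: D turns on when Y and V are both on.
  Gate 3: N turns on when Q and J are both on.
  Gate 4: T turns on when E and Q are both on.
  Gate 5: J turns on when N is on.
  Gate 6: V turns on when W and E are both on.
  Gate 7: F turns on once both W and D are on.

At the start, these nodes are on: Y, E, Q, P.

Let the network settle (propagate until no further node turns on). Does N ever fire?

No

N would need Q and J (Gate 3), but J never turns on.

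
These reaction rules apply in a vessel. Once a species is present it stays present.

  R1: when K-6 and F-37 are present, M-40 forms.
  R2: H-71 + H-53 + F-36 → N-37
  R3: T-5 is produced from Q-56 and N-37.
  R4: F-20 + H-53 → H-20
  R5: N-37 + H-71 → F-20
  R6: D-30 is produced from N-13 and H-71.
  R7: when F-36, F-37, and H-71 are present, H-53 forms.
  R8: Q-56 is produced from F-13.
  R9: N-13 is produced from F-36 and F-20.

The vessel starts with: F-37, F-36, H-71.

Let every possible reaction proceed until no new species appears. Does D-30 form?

F-36, F-37, and H-71 present → H-53 forms (R7).
H-71, H-53, and F-36 present → N-37 forms (R2).
N-37 and H-71 present → F-20 forms (R5).
F-36 and F-20 present → N-13 forms (R9).
N-13 and H-71 present → D-30 forms (R6).

Yes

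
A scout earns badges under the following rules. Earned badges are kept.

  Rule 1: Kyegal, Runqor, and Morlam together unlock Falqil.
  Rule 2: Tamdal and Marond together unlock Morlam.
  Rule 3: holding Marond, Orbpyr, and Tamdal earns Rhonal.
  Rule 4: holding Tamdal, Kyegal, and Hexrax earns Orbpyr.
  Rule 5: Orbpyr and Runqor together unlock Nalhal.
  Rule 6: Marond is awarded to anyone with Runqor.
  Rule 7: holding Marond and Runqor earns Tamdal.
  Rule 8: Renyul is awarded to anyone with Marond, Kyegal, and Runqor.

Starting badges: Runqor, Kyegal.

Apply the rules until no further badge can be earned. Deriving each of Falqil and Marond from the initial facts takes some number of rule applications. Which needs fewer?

Marond

Marond: With Runqor, Marond is earned (Rule 6). [1 rule application]
Falqil: With Runqor, Marond is earned (Rule 6). With Marond and Runqor, Tamdal is earned (Rule 7). With Tamdal and Marond, Morlam is earned (Rule 2). With Kyegal, Runqor, and Morlam, Falqil is earned (Rule 1). [4 rule applications]
Marond needs fewer.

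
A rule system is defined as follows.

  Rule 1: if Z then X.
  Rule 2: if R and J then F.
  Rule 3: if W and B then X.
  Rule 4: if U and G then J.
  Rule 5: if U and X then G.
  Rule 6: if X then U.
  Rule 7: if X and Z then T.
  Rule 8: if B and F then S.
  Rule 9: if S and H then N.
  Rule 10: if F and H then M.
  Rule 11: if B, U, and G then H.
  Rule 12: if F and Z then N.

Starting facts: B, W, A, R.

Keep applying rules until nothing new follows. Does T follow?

No

T would need X and Z (Rule 7), but Z is never established.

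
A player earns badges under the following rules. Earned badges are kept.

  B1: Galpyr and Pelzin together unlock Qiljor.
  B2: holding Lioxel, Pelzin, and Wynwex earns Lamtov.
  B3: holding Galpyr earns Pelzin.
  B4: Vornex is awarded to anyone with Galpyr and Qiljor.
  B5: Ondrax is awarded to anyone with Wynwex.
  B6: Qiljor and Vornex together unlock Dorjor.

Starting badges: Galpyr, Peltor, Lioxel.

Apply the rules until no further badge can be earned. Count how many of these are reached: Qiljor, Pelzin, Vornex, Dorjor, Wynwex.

With Galpyr, Pelzin is earned (B3).
With Galpyr and Pelzin, Qiljor is earned (B1).
With Galpyr and Qiljor, Vornex is earned (B4).
With Qiljor and Vornex, Dorjor is earned (B6).
Qiljor: reached.
Pelzin: reached.
Vornex: reached.
Dorjor: reached.
No rule produces Wynwex, and it is not given.
Reached: Qiljor, Pelzin, Vornex, and Dorjor — 4 of the 5.

4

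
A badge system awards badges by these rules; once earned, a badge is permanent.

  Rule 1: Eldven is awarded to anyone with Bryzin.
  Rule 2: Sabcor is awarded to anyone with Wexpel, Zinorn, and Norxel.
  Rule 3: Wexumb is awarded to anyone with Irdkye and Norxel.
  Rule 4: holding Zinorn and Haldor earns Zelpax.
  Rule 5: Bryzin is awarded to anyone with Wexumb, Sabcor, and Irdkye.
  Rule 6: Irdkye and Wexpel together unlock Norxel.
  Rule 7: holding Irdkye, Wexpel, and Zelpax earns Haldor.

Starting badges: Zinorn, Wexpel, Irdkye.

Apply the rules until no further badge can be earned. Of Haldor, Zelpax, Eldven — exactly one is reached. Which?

Eldven

With Irdkye and Wexpel, Norxel is earned (Rule 6).
With Wexpel, Zinorn, and Norxel, Sabcor is earned (Rule 2).
With Irdkye and Norxel, Wexumb is earned (Rule 3).
With Wexumb, Sabcor, and Irdkye, Bryzin is earned (Rule 5).
With Bryzin, Eldven is earned (Rule 1).
Zelpax would need Zinorn and Haldor (Rule 4), but Haldor is never earned. Haldor would need Irdkye, Wexpel, and Zelpax (Rule 7), but Zelpax is never earned.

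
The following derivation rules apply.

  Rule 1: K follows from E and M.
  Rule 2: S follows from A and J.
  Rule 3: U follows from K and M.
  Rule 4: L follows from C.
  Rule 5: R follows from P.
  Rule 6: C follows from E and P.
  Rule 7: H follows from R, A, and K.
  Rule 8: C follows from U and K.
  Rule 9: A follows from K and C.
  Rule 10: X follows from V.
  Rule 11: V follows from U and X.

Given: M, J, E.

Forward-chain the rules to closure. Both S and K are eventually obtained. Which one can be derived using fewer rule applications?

K: E and M hold, so K follows (Rule 1). [1 rule application]
S: E and M hold, so K follows (Rule 1). K and M hold, so U follows (Rule 3). From U and K, Rule 8 gives C. K and C hold, so A follows (Rule 9). From A and J, Rule 2 gives S. [5 rule applications]
K needs fewer.

K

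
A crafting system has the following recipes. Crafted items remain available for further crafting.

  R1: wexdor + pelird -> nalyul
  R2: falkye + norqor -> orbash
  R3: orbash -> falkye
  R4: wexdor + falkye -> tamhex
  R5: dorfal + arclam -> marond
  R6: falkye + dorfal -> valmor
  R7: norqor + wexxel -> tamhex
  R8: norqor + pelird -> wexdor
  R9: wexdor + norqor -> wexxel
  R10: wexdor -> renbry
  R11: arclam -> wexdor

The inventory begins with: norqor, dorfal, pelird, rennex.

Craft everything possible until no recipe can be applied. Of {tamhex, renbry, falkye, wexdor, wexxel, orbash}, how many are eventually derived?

norqor + pelird -> wexdor (R8).
wexdor + norqor -> wexxel (R9).
Using R10, wexdor makes renbry.
Using R7, norqor and wexxel make tamhex.
tamhex: reached.
renbry: reached.
falkye would need orbash (R3), but orbash is never obtained.
wexdor: reached.
wexxel: reached.
orbash would need falkye and norqor (R2), but falkye is never obtained.
Reached: tamhex, renbry, wexdor, and wexxel — 4 of the 6.

4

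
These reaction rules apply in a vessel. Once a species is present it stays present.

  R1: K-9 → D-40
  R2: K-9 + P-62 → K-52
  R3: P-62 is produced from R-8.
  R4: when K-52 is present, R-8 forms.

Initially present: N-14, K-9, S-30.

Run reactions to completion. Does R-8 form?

R-8 would need K-52 (R4), but K-52 never forms.

No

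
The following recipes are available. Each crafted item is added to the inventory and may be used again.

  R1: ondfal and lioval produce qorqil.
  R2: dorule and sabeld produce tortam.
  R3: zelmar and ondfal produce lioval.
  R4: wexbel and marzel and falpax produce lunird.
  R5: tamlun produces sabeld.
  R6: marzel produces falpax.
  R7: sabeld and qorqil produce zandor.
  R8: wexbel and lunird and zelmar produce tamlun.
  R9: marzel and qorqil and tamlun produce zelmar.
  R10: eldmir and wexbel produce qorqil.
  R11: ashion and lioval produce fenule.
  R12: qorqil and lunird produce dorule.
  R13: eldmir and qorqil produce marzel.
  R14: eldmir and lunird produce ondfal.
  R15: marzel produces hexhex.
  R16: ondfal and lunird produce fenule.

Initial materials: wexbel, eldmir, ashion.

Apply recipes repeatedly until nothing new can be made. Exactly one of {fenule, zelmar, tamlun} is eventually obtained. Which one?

Using R10, eldmir and wexbel make qorqil.
eldmir and qorqil → marzel (R13).
marzel → falpax (R6).
Using R4, wexbel, marzel, and falpax make lunird.
Using R14, eldmir and lunird make ondfal.
ondfal and lunird → fenule (R16).
tamlun would need wexbel, lunird, and zelmar (R8), but zelmar is never obtained. zelmar would need marzel, qorqil, and tamlun (R9), but tamlun is never obtained.

fenule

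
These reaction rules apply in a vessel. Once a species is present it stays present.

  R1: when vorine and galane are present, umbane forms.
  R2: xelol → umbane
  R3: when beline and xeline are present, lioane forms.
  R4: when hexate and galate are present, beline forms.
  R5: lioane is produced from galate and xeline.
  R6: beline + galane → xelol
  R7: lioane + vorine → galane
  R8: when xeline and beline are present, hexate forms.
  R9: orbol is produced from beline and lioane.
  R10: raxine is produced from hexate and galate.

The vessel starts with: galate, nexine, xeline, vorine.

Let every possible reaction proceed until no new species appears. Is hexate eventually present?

hexate would need xeline and beline (R8), but beline never forms.

No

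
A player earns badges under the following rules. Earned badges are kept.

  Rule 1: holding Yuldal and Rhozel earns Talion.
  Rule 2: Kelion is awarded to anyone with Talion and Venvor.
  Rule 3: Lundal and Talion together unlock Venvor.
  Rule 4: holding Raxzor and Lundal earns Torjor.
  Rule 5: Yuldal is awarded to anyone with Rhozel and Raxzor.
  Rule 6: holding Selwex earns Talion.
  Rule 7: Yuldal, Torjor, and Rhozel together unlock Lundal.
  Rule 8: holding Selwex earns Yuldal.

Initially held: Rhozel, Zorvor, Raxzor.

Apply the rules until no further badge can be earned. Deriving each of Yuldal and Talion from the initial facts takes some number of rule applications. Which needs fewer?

Yuldal

Yuldal: With Rhozel and Raxzor, Yuldal is earned (Rule 5). [1 rule application]
Talion: With Rhozel and Raxzor, Yuldal is earned (Rule 5). With Yuldal and Rhozel, Talion is earned (Rule 1). [2 rule applications]
Yuldal needs fewer.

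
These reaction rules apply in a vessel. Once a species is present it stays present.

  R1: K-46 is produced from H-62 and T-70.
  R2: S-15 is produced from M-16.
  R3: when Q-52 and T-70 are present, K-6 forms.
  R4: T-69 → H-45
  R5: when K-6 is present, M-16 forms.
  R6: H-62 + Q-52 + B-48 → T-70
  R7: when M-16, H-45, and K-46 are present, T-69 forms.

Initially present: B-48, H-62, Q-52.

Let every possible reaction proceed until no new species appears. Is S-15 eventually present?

Yes

H-62, Q-52, and B-48 present → T-70 forms (R6).
Q-52 and T-70 present → K-6 forms (R3).
K-6 present → M-16 forms (R5).
M-16 present → S-15 forms (R2).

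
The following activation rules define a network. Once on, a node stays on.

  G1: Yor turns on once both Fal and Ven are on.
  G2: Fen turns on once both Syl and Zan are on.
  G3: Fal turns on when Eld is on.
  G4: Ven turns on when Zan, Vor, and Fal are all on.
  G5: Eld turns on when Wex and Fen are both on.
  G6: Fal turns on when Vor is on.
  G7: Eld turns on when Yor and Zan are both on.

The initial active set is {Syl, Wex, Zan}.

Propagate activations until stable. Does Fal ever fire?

Yes

G2: Syl and Zan on → Fen on.
G5: Wex and Fen on → Eld on.
G3: Eld on → Fal on.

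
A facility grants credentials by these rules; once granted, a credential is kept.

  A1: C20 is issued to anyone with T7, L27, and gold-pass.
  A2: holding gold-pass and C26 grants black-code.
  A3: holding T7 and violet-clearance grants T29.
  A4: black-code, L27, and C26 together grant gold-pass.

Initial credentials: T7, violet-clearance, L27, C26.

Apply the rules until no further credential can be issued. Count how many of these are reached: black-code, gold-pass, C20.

0

black-code would need gold-pass and C26 (A2), but gold-pass is never granted.
gold-pass would need black-code, L27, and C26 (A4), but black-code is never granted.
C20 would need T7, L27, and gold-pass (A1), but gold-pass is never granted.
None of the 3 are reached.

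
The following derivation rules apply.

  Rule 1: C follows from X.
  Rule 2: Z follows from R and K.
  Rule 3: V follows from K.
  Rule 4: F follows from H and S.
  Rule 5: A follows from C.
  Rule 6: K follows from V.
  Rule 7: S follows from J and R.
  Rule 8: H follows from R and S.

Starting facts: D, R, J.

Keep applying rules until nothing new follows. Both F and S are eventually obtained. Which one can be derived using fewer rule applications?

S

S: J and R hold, so S follows (Rule 7). [1 rule application]
F: J and R hold, so S follows (Rule 7). From R and S, Rule 8 gives H. H and S hold, so F follows (Rule 4). [3 rule applications]
S needs fewer.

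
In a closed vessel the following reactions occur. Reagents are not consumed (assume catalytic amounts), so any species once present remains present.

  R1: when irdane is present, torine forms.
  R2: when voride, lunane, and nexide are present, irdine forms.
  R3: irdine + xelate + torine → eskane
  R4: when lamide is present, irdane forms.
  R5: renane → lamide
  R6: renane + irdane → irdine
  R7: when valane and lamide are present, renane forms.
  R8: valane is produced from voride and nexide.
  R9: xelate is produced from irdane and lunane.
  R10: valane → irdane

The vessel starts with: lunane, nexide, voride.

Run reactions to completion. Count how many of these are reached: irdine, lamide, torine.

2

voride, lunane, and nexide present → irdine forms (R2).
voride and nexide present → valane forms (R8).
valane present → irdane forms (R10).
irdane present → torine forms (R1).
irdine: reached.
lamide would need renane (R5), but renane never forms.
torine: reached.
Reached: irdine and torine — 2 of the 3.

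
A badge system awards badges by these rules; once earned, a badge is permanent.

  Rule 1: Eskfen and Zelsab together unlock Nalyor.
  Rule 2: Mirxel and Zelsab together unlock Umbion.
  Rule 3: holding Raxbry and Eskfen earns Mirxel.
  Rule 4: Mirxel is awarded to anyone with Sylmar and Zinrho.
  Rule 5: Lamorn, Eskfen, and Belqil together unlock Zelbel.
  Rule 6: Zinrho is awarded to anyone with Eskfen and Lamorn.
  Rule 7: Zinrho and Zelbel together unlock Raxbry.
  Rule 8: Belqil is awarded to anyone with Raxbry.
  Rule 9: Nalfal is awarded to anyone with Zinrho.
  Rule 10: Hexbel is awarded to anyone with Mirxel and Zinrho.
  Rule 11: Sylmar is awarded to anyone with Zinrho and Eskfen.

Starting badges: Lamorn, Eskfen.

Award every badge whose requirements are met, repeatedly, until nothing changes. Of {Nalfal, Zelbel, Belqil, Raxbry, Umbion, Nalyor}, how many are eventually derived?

With Eskfen and Lamorn, Zinrho is earned (Rule 6).
With Zinrho, Nalfal is earned (Rule 9).
Nalfal: reached.
Zelbel would need Lamorn, Eskfen, and Belqil (Rule 5), but Belqil is never earned.
Belqil would need Raxbry (Rule 8), but Raxbry is never earned.
Raxbry would need Zinrho and Zelbel (Rule 7), but Zelbel is never earned.
Umbion would need Mirxel and Zelsab (Rule 2), but Zelsab is never earned.
Nalyor would need Eskfen and Zelsab (Rule 1), but Zelsab is never earned.
Reached: Nalfal — 1 of the 6.

1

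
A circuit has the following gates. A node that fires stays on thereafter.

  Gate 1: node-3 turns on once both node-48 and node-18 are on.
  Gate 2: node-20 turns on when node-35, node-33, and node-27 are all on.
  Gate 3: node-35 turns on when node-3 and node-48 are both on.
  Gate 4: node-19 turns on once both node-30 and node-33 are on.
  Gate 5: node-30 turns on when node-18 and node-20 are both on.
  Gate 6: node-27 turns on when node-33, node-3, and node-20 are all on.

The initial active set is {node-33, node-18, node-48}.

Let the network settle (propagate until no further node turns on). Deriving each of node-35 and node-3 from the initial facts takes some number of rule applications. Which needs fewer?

node-3: Gate 1: node-48 and node-18 on → node-3 on. [1 rule application]
node-35: node-48 and node-18 are on, so node-3 turns on (Gate 1). Gate 3: node-3 and node-48 on → node-35 on. [2 rule applications]
node-3 needs fewer.

node-3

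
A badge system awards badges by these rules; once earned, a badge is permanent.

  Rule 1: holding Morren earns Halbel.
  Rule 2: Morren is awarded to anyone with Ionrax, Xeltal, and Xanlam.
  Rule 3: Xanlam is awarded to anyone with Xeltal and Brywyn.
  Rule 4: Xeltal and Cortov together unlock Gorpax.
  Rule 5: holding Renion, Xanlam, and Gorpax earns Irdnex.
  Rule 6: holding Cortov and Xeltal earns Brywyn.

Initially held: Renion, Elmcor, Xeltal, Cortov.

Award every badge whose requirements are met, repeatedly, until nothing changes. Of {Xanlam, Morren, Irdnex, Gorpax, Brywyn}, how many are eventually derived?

4

With Xeltal and Cortov, Gorpax is earned (Rule 4).
With Cortov and Xeltal, Brywyn is earned (Rule 6).
With Xeltal and Brywyn, Xanlam is earned (Rule 3).
With Renion, Xanlam, and Gorpax, Irdnex is earned (Rule 5).
Xanlam: reached.
Morren would need Ionrax, Xeltal, and Xanlam (Rule 2), but Ionrax is never earned.
Irdnex: reached.
Gorpax: reached.
Brywyn: reached.
Reached: Xanlam, Irdnex, Gorpax, and Brywyn — 4 of the 5.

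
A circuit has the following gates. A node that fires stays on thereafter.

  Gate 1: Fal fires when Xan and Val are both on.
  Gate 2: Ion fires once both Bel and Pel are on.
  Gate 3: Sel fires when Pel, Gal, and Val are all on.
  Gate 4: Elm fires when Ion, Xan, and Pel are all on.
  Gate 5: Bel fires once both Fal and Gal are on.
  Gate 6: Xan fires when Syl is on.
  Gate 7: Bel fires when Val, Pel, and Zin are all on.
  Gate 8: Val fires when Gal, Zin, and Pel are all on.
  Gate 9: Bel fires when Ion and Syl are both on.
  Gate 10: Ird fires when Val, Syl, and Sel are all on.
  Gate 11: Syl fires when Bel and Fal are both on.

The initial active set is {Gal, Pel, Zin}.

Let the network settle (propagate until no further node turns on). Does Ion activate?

Yes

Gate 8: Gal, Zin, and Pel on → Val on.
Gate 7: Val, Pel, and Zin on → Bel on.
Bel and Pel are on, so Ion fires (Gate 2).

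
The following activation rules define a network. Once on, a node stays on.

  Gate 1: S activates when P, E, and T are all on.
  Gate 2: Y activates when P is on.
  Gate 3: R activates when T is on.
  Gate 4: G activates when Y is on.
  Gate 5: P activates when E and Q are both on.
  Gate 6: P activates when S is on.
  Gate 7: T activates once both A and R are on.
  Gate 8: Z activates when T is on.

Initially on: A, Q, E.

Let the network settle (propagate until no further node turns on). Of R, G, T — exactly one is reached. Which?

G

E and Q are on, so P activates (Gate 5).
P is on, so Y activates (Gate 2).
Y is on, so G activates (Gate 4).
T would need A and R (Gate 7), but R never turns on. R would need T (Gate 3), but T never turns on.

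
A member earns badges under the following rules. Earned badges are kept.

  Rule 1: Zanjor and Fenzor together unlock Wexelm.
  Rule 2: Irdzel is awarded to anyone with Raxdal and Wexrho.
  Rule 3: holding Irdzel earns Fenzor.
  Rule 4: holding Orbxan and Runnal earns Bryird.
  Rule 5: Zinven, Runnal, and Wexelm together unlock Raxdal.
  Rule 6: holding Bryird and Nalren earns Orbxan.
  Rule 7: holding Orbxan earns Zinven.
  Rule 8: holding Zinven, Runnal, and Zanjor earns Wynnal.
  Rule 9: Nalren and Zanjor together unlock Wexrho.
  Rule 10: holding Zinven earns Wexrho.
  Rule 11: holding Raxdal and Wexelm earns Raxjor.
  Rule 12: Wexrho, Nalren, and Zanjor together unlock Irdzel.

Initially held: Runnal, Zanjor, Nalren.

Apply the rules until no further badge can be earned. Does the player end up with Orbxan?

No

Orbxan would need Bryird and Nalren (Rule 6), but Bryird is never earned.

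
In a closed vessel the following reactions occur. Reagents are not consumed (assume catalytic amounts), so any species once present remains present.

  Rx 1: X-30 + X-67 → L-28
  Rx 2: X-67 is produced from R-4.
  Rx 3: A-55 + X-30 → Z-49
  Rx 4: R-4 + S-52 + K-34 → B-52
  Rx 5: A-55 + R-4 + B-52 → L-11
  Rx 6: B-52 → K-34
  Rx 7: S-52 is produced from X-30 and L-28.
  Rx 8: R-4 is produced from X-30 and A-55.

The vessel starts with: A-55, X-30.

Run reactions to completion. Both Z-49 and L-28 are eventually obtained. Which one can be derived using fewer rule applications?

Z-49: A-55 and X-30 present → Z-49 forms (Rx 3). [1 rule application]
L-28: X-30 and A-55 present → R-4 forms (Rx 8). R-4 present → X-67 forms (Rx 2). X-30 and X-67 present → L-28 forms (Rx 1). [3 rule applications]
Z-49 needs fewer.

Z-49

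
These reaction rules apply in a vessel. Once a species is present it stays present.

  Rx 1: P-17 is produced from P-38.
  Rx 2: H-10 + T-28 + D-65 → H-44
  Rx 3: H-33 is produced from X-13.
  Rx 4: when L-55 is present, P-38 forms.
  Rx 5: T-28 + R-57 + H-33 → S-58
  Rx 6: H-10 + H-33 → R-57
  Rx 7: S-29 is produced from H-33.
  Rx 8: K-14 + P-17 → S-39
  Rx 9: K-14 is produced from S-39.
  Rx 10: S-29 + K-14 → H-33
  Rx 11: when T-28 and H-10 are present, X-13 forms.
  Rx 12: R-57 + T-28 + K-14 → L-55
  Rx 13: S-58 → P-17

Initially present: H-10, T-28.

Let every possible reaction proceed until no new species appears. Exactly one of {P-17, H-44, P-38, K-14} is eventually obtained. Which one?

P-17

T-28 and H-10 present → X-13 forms (Rx 11).
X-13 present → H-33 forms (Rx 3).
H-10 and H-33 present → R-57 forms (Rx 6).
T-28, R-57, and H-33 present → S-58 forms (Rx 5).
S-58 present → P-17 forms (Rx 13).
P-38 would need L-55 (Rx 4), but L-55 never forms. H-44 would need H-10, T-28, and D-65 (Rx 2), but D-65 never forms. K-14 would need S-39 (Rx 9), but S-39 never forms.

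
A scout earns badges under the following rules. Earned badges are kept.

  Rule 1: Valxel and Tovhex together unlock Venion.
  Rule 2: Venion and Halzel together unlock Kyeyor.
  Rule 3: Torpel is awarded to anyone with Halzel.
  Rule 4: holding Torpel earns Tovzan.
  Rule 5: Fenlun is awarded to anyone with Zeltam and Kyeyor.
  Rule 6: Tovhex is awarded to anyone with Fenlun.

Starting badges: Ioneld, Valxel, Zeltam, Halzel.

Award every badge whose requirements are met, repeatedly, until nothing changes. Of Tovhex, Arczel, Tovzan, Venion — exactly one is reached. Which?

Tovzan

With Halzel, Torpel is earned (Rule 3).
With Torpel, Tovzan is earned (Rule 4).
Tovhex would need Fenlun (Rule 6), but Fenlun is never earned. No rule produces Arczel, and it is not given. Venion would need Valxel and Tovhex (Rule 1), but Tovhex is never earned.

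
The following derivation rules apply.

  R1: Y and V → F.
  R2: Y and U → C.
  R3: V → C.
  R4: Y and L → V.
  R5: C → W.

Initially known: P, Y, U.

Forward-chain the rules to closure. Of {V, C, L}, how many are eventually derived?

Y and U hold, so C follows (R2).
V would need Y and L (R4), but L is never established.
C: reached.
No rule produces L, and it is not given.
Reached: C — 1 of the 3.

1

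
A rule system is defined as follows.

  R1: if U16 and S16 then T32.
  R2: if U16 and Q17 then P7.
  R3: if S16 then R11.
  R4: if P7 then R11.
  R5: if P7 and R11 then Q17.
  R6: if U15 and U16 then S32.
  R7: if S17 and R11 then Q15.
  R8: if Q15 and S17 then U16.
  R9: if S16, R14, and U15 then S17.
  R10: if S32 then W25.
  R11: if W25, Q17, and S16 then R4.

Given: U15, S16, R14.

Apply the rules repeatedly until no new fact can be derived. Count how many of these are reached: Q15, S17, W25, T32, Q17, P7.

4

From S16, R14, and U15, R9 gives S17.
From S16, R3 gives R11.
From S17 and R11, R7 gives Q15.
From Q15 and S17, R8 gives U16.
From U16 and S16, R1 gives T32.
From U15 and U16, R6 gives S32.
From S32, R10 gives W25.
Q15: reached.
S17: reached.
W25: reached.
T32: reached.
Q17 would need P7 and R11 (R5), but P7 is never established.
P7 would need U16 and Q17 (R2), but Q17 is never established.
Reached: Q15, S17, W25, and T32 — 4 of the 6.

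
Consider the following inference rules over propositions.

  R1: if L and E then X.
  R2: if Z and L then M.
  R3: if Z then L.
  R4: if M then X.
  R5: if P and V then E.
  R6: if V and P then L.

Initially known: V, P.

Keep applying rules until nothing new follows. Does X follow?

From V and P, R6 gives L.
From P and V, R5 gives E.
L and E hold, so X follows (R1).

Yes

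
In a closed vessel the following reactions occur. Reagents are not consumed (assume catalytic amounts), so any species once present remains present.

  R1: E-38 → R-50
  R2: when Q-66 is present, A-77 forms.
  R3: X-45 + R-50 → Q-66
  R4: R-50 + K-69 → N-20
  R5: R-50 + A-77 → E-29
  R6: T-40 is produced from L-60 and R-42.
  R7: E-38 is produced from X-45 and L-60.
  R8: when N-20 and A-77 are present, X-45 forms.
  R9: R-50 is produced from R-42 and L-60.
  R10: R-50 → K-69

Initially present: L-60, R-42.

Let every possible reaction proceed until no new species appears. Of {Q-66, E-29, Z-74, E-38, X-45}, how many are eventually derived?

Q-66 would need X-45 and R-50 (R3), but X-45 never forms.
E-29 would need R-50 and A-77 (R5), but A-77 never forms.
No rule produces Z-74, and it is not given.
E-38 would need X-45 and L-60 (R7), but X-45 never forms.
X-45 would need N-20 and A-77 (R8), but A-77 never forms.
None of the 5 are reached.

0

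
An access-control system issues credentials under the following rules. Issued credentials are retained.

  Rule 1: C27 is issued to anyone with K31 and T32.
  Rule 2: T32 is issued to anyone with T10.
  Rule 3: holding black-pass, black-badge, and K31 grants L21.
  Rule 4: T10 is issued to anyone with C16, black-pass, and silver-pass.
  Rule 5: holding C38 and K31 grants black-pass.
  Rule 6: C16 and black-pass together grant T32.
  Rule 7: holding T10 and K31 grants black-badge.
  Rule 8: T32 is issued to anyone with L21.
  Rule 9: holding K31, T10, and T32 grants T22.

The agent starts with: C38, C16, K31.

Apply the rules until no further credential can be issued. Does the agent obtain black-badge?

black-badge would need T10 and K31 (Rule 7), but T10 is never granted.

No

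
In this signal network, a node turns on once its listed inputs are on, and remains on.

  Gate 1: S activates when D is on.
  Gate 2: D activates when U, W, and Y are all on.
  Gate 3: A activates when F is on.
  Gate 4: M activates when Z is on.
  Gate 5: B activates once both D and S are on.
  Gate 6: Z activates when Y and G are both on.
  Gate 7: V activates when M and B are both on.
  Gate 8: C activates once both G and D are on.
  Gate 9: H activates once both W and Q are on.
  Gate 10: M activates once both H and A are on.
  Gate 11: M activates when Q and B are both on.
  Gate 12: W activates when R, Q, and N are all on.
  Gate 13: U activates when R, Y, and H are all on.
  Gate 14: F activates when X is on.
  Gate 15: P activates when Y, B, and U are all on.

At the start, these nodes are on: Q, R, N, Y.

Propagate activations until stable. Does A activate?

No

A would need F (Gate 3), but F never turns on.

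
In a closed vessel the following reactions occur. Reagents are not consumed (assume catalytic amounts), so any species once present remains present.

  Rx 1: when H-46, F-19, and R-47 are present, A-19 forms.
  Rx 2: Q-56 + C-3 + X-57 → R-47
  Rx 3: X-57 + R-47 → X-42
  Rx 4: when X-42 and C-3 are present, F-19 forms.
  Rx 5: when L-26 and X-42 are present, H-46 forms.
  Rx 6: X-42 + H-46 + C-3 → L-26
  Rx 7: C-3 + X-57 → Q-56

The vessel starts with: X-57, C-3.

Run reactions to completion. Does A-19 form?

A-19 would need H-46, F-19, and R-47 (Rx 1), but H-46 never forms.

No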